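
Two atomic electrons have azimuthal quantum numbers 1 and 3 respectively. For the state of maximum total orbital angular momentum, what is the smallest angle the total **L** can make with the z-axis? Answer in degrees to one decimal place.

By the triangle rule, |l₁ − l₂| ≤ L ≤ l₁ + l₂.
L ∈ {2, 3, 4}.
The maximum is L = 4, with |L_tot| = ℏ√(4·5) = 2√5 ℏ.
The minimum angle with z is arccos(4/√20) ≈ 26.6°.

θ_min ≈ 26.6°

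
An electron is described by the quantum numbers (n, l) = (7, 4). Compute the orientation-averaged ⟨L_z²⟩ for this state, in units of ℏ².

The allowed m_l values are -4, -3, -2, -1, 0, 1, 2, 3, 4.
⟨L_z²⟩ = ℏ²·(Σ m_l²)/(2l+1) = ℏ²·60/9 = 6.667ℏ².

⟨L_z²⟩ = 6.667 ℏ²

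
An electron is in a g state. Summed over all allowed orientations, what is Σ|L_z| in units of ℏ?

Σ|L_z| = 20 ℏ

For a g orbital, l = 4.
m_l ∈ {-4, -3, -2, -1, 0, 1, 2, 3, 4}.
Σ|m_l| = l(l+1) = 20.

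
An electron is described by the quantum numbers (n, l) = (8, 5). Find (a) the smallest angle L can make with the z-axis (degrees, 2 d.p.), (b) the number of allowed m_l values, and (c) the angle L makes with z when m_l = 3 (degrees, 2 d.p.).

cos θ_min = 5/√30, so θ_min ≈ 24.09°.
There are 2l+1 = 11 values of m_l.
For m_l = 3: cos θ = 3/√30, θ ≈ 56.79°.

θ_min ≈ 24.09°; 11 values; θ(m_l=3) ≈ 56.79°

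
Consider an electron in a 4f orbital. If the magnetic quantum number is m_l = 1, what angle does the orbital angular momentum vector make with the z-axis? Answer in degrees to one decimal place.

For 4f, l = 3.
|L| = √(l(l+1)) ℏ = 2√3 ℏ.
L_z = m_l ℏ = 1ℏ.
cos θ = L_z/|L| = 1/√12, so θ ≈ 73.2°.

θ ≈ 73.2°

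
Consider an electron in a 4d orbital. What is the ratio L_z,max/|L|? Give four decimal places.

4d means n = 4, l = 2.
|L| = √6 ℏ ≈ 2.4495ℏ, while L_z,max = lℏ = 2ℏ.
L_z,max/|L| = 2/√6 = 0.8165.

L_z,max/|L| = 0.8165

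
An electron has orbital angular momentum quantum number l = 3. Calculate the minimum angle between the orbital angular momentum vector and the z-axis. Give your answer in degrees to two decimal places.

θ_min ≈ 30.00°

|L| = √(l(l+1)) ℏ = 2√3 ℏ.
The smallest angle corresponds to the largest L_z, i.e. m_l = l = 3, giving L_z = 3ℏ.
cos θ_min = 3/√12, so θ_min ≈ 30.00°.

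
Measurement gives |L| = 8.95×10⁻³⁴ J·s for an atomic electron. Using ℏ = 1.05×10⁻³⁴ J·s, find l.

|L|/ℏ = (8.95×10⁻³⁴)/(1.05×10⁻³⁴) ≈ 8.524.
Set l(l+1) = 72.66; the integer solution is l = 8.

l = 8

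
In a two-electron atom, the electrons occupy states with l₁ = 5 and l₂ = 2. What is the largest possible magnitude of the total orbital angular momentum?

Angular momentum addition gives L = |l₁ − l₂|, …, l₁ + l₂.
L ∈ {3, 4, 5, 6, 7}.
The largest magnitude corresponds to L = 7: |L_tot| = ℏ√(7·8) = 2√14 ℏ.

|L_tot|_max = 2√14 ℏ ≈ 7.483ℏ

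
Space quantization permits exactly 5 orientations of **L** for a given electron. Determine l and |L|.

l = 2, |L| = √6 ℏ ≈ 2.449ℏ

5 = 2l + 1, so l = (5−1)/2 = 2.
|L| = ℏ√(l(l+1)) = ℏ√(2·3) = √6 ℏ.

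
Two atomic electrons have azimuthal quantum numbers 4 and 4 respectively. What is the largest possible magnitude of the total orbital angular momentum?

|L_tot|_max = 6√2 ℏ ≈ 8.485ℏ

The total orbital quantum number L ranges from |l₁ − l₂| to l₁ + l₂ in integer steps.
L ∈ {0, 1, 2, 3, 4, 5, 6, 7, 8}.
The largest magnitude corresponds to L = 8: |L_tot| = ℏ√(8·9) = 6√2 ℏ.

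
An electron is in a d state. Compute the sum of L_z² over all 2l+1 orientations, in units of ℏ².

Σ(L_z)² = 10 ℏ²

A d state has l = 2.
m_l ∈ {-2, -1, 0, 1, 2}.
Summing m² from −2 to 2: Σ m_l² = 10.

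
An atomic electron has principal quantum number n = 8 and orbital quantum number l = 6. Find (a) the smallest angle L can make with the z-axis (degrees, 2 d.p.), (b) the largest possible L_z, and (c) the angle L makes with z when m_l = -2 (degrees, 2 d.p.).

θ_min ≈ 22.21°; L_z,max = 6ℏ; θ(m_l=-2) ≈ 107.98°

cos θ_min = 6/√42, so θ_min ≈ 22.21°.
L_z,max = lℏ = 6ℏ.
For m_l = -2: cos θ = -2/√42, θ ≈ 107.98°.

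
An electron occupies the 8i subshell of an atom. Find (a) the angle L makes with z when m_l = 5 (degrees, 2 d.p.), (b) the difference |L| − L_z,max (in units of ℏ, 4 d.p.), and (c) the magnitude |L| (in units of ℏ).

8i means n = 8, l = 6.
For m_l = 5: cos θ = 5/√42, θ ≈ 39.51°.
|L| − L_z,max = (√42 − 6)ℏ ≈ 0.4807ℏ.
|L| = ℏ√(6·7) = √42 ℏ ≈ 6.481ℏ.

θ(m_l=5) ≈ 39.51°; |L|−L_z,max ≈ 0.4807ℏ; |L| = √42 ℏ ≈ 6.481ℏ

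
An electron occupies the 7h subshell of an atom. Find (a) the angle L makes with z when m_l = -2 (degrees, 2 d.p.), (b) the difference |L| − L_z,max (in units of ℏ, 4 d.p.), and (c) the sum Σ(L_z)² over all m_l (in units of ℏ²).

θ(m_l=-2) ≈ 111.42°; |L|−L_z,max ≈ 0.4772ℏ; Σ(L_z)² = 110 ℏ²

7h means n = 7, l = 5.
For m_l = -2: cos θ = -2/√30, θ ≈ 111.42°.
|L| − L_z,max = (√30 − 5)ℏ ≈ 0.4772ℏ.
Σ m_l² = 110, so Σ(L_z)² = 110 ℏ².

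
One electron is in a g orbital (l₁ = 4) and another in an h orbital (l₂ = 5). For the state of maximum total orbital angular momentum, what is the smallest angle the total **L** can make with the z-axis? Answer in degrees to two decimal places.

θ_min ≈ 18.43°

By the triangle rule, |l₁ − l₂| ≤ L ≤ l₁ + l₂.
Allowed values: L = 1, 2, 3, 4, 5, 6, 7, 8, 9.
The maximum is L = 9, with |L_tot| = ℏ√(9·10) = 3√10 ℏ.
The minimum angle with z is arccos(9/√90) ≈ 18.43°.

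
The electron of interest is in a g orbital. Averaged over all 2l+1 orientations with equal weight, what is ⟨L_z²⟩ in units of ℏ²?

⟨L_z²⟩ = 6.667 ℏ²

A g state has l = 4.
m_l runs from −4 to 4, i.e. {-4, -3, -2, -1, 0, 1, 2, 3, 4}.
⟨L_z²⟩ = ℏ²·(Σ m_l²)/(2l+1) = ℏ²·60/9 = 6.667ℏ².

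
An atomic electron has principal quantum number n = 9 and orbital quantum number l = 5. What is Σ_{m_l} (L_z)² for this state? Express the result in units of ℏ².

The allowed m_l values are -5, -4, -3, -2, -1, 0, 1, 2, 3, 4, 5.
Σ m_l² = 2·(1 + 4 + 9 + 16 + 25) = 110.

Σ(L_z)² = 110 ℏ²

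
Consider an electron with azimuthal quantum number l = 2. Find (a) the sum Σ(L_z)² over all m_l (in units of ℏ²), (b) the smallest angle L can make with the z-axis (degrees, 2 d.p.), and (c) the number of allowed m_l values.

Σ(L_z)² = 10 ℏ²; θ_min ≈ 35.26°; 5 values

Σ m_l² = 10, so Σ(L_z)² = 10 ℏ².
cos θ_min = 2/√6, so θ_min ≈ 35.26°.
There are 2l+1 = 5 values of m_l.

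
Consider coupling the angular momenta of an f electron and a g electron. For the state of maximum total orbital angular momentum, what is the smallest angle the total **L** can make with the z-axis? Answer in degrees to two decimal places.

L runs from |3 − 4| = 1 to 3 + 4 = 7.
Allowed values: L = 1, 2, 3, 4, 5, 6, 7.
The maximum is L = 7, with |L_tot| = ℏ√(7·8) = 2√14 ℏ.
The minimum angle with z is arccos(7/√56) ≈ 20.70°.

θ_min ≈ 20.70°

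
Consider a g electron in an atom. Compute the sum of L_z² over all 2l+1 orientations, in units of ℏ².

Σ(L_z)² = 60 ℏ²

A g state has l = 4.
m_l runs from −4 to 4, i.e. {-4, -3, -2, -1, 0, 1, 2, 3, 4}.
Σ m_l² = l(l+1)(2l+1)/3 = 4·5·9/3 = 60.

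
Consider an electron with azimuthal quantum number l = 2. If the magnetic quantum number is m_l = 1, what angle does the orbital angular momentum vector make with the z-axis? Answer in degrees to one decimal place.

|L|² = l(l+1)ℏ² = 6ℏ², so |L| = √6 ℏ.
L_z = m_l ℏ = 1ℏ.
cos θ = L_z/|L| = 1/√6, so θ ≈ 65.9°.

θ ≈ 65.9°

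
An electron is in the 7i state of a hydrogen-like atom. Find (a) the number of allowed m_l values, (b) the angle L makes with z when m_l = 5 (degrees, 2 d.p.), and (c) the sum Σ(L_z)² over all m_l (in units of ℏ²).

For 7i, l = 6.
There are 2l+1 = 13 values of m_l.
For m_l = 5: cos θ = 5/√42, θ ≈ 39.51°.
Σ m_l² = 182, so Σ(L_z)² = 182 ℏ².

13 values; θ(m_l=5) ≈ 39.51°; Σ(L_z)² = 182 ℏ²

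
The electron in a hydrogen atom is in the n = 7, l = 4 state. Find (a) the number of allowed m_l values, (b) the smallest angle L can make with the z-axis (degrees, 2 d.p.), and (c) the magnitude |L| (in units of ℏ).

There are 2l+1 = 9 values of m_l.
cos θ_min = 4/√20, so θ_min ≈ 26.57°.
|L| = ℏ√(4·5) = 2√5 ℏ ≈ 4.472ℏ.

9 values; θ_min ≈ 26.57°; |L| = 2√5 ℏ ≈ 4.472ℏ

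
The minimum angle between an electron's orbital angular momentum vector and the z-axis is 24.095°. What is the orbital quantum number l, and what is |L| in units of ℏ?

l = 5, |L| = √30 ℏ ≈ 5.477ℏ

At minimum angle, m_l = l, so cos θ = l/√(l(l+1)); cos²θ = l/(l+1) = 0.8333.
Thus l = 0.8333/(1 − 0.8333) ≈ 5.
Then |L| = ℏ√(5·6) = √30 ℏ.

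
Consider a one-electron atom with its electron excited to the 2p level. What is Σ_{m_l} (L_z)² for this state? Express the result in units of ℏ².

The 2p level has l = 1.
m_l runs from −1 to 1, i.e. {-1, 0, 1}.
Summing m² from −1 to 1: Σ m_l² = 2.

Σ(L_z)² = 2 ℏ²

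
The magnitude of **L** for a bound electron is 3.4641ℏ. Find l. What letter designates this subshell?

l = 3 (f orbital)

|L| = ℏ√(l(l+1)), so l(l+1) = 12.
Solving: l = 3.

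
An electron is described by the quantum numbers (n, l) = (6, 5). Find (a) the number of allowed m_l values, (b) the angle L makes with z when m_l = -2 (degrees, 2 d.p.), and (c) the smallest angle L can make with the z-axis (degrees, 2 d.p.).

There are 2l+1 = 11 values of m_l.
For m_l = -2: cos θ = -2/√30, θ ≈ 111.42°.
cos θ_min = 5/√30, so θ_min ≈ 24.09°.

11 values; θ(m_l=-2) ≈ 111.42°; θ_min ≈ 24.09°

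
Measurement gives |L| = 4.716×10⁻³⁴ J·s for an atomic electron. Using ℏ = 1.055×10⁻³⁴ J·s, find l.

l = 4

In units of ℏ, |L| ≈ 4.470.
(|L|/ℏ)² = l(l+1) ≈ 19.98 ⇒ l = 4.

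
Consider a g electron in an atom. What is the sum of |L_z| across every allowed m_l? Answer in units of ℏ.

The letter g corresponds to l = 4.
m_l ∈ {-4, -3, -2, -1, 0, 1, 2, 3, 4}.
Σ|m_l| = 2(1+2+…+4) = 20.

Σ|L_z| = 20 ℏ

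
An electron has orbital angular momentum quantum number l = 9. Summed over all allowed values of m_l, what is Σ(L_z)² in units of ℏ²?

m_l runs from −9 to 9, i.e. {-9, -8, -7, -6, -5, -4, -3, -2, -1, 0, 1, 2, 3, 4, 5, 6, 7, 8, 9}.
Σ m_l² = l(l+1)(2l+1)/3 = 9·10·19/3 = 570.

Σ(L_z)² = 570 ℏ²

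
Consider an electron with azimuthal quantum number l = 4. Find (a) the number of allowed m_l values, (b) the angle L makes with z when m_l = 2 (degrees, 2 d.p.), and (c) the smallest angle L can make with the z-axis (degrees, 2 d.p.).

There are 2l+1 = 9 values of m_l.
For m_l = 2: cos θ = 2/√20, θ ≈ 63.43°.
cos θ_min = 4/√20, so θ_min ≈ 26.57°.

9 values; θ(m_l=2) ≈ 63.43°; θ_min ≈ 26.57°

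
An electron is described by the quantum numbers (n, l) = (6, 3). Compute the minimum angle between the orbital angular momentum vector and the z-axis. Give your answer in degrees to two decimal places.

|L|² = l(l+1)ℏ² = 12ℏ², so |L| = 2√3 ℏ.
The smallest angle corresponds to the largest L_z, i.e. m_l = l = 3, giving L_z = 3ℏ.
cos θ_min = 3/√12, so θ_min ≈ 30.00°.

θ_min ≈ 30.00°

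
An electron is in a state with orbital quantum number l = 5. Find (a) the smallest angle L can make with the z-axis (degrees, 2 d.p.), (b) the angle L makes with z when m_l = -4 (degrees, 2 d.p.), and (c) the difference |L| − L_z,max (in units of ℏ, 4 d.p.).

θ_min ≈ 24.09°; θ(m_l=-4) ≈ 136.91°; |L|−L_z,max ≈ 0.4772ℏ

cos θ_min = 5/√30, so θ_min ≈ 24.09°.
For m_l = -4: cos θ = -4/√30, θ ≈ 136.91°.
|L| − L_z,max = (√30 − 5)ℏ ≈ 0.4772ℏ.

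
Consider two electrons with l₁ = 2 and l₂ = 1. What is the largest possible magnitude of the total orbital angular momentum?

|L_tot|_max = 2√3 ℏ ≈ 3.464ℏ

The total orbital quantum number L ranges from |l₁ − l₂| to l₁ + l₂ in integer steps.
L ∈ {1, 2, 3}.
The largest magnitude corresponds to L = 3: |L_tot| = ℏ√(3·4) = 2√3 ℏ.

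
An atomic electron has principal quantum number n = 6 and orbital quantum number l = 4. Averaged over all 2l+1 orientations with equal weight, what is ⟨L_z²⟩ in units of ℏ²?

m_l runs from −4 to 4, i.e. {-4, -3, -2, -1, 0, 1, 2, 3, 4}.
Average of L_z² over 9 states: 60/9 ℏ² = 6.667 ℏ².

⟨L_z²⟩ = 6.667 ℏ²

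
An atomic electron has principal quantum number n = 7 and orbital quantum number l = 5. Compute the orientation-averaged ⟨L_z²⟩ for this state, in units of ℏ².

⟨L_z²⟩ = 10 ℏ²

m_l ∈ {-5, -4, -3, -2, -1, 0, 1, 2, 3, 4, 5}.
⟨L_z²⟩ = ℏ²·(Σ m_l²)/(2l+1) = ℏ²·110/11 = 10ℏ².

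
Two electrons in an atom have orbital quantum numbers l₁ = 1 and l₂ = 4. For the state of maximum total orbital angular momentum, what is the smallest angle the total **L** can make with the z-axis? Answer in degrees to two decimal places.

θ_min ≈ 24.09°

The total orbital quantum number L ranges from |l₁ − l₂| to l₁ + l₂ in integer steps.
L ∈ {3, 4, 5}.
The maximum is L = 5, with |L_tot| = ℏ√(5·6) = √30 ℏ.
The minimum angle with z is arccos(5/√30) ≈ 24.09°.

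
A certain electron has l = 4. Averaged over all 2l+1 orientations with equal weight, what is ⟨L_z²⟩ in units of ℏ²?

m_l runs from −4 to 4, i.e. {-4, -3, -2, -1, 0, 1, 2, 3, 4}.
⟨L_z²⟩ = ℏ²·(Σ m_l²)/(2l+1) = ℏ²·60/9 = 6.667ℏ².

⟨L_z²⟩ = 6.667 ℏ²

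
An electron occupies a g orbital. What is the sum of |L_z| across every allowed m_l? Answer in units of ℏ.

Σ|L_z| = 20 ℏ

A g state has l = 4.
m_l runs from −4 to 4, i.e. {-4, -3, -2, -1, 0, 1, 2, 3, 4}.
Σ|m_l| = 2·4(4+1)/2 = 20.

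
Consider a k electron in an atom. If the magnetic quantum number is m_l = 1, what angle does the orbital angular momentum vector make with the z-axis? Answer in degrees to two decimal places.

θ ≈ 82.32°

A k state has l = 7.
|L| = √(l(l+1)) ℏ = 2√14 ℏ.
L_z = m_l ℏ = 1ℏ.
cos θ = L_z/|L| = 1/√56, so θ ≈ 82.32°.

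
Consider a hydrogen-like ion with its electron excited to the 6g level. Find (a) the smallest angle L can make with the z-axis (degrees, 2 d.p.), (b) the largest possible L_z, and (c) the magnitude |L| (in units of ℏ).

The 6g level has l = 4.
cos θ_min = 4/√20, so θ_min ≈ 26.57°.
L_z,max = lℏ = 4ℏ.
|L| = ℏ√(4·5) = 2√5 ℏ ≈ 4.472ℏ.

θ_min ≈ 26.57°; L_z,max = 4ℏ; |L| = 2√5 ℏ ≈ 4.472ℏ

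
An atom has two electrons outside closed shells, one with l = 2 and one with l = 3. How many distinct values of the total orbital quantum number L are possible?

5

Angular momentum addition gives L = |l₁ − l₂|, …, l₁ + l₂.
L ∈ {1, 2, 3, 4, 5}.
That is 5 values.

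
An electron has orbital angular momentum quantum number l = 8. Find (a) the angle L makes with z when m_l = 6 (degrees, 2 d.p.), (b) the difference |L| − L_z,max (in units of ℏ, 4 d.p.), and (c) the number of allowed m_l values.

For m_l = 6: cos θ = 6/√72, θ ≈ 45.00°.
|L| − L_z,max = (6√2 − 8)ℏ ≈ 0.4853ℏ.
There are 2l+1 = 17 values of m_l.

θ(m_l=6) ≈ 45.00°; |L|−L_z,max ≈ 0.4853ℏ; 17 values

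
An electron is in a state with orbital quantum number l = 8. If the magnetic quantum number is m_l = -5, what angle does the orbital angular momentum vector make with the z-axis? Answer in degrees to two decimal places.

|L|² = l(l+1)ℏ² = 72ℏ², so |L| = 6√2 ℏ.
L_z = m_l ℏ = −5ℏ.
cos θ = L_z/|L| = -5/√72, so θ ≈ 126.10°.

θ ≈ 126.10°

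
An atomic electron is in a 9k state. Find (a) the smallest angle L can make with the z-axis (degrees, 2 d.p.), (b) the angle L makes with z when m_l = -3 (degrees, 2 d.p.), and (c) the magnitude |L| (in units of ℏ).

θ_min ≈ 20.70°; θ(m_l=-3) ≈ 113.63°; |L| = 2√14 ℏ ≈ 7.483ℏ

9k means n = 9, l = 7.
cos θ_min = 7/√56, so θ_min ≈ 20.70°.
For m_l = -3: cos θ = -3/√56, θ ≈ 113.63°.
|L| = ℏ√(7·8) = 2√14 ℏ ≈ 7.483ℏ.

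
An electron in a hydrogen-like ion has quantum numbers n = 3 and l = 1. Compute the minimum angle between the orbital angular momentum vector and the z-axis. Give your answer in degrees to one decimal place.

|L| = ℏ√(l(l+1)) = √2 ℏ.
The smallest angle corresponds to the largest L_z, i.e. m_l = l = 1, giving L_z = 1ℏ.
cos θ_min = 1/√2, so θ_min ≈ 45.0°.

θ_min ≈ 45.0°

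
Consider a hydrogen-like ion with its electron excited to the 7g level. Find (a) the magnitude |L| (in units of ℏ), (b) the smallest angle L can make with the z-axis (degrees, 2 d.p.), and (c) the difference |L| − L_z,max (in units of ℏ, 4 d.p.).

The 7g level has l = 4.
|L| = ℏ√(4·5) = 2√5 ℏ ≈ 4.472ℏ.
cos θ_min = 4/√20, so θ_min ≈ 26.57°.
|L| − L_z,max = (2√5 − 4)ℏ ≈ 0.4721ℏ.

|L| = 2√5 ℏ ≈ 4.472ℏ; θ_min ≈ 26.57°; |L|−L_z,max ≈ 0.4721ℏ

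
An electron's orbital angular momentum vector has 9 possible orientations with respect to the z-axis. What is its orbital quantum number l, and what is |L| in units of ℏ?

l = 4, |L| = 2√5 ℏ ≈ 4.472ℏ

Since there are 2l+1 = 9 values of m_l, l = 4.
|L| = ℏ√(l(l+1)) = ℏ√(4·5) = 2√5 ℏ.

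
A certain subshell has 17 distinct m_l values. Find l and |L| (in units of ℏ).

2l + 1 = 17 ⇒ l = 8.
Then |L| = √(l(l+1)) ℏ = 6√2 ℏ.

l = 8, |L| = 6√2 ℏ ≈ 8.485ℏ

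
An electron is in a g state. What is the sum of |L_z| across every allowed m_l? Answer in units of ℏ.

Σ|L_z| = 20 ℏ

The letter g corresponds to l = 4.
m_l ∈ {-4, -3, -2, -1, 0, 1, 2, 3, 4}.
Σ|m_l| = 2(1+2+…+4) = 20.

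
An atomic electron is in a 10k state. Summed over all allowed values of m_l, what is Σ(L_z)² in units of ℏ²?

For 10k, l = 7.
m_l runs from −7 to 7, i.e. {-7, -6, -5, -4, -3, -2, -1, 0, 1, 2, 3, 4, 5, 6, 7}.
Σ m_l² = l(l+1)(2l+1)/3 = 7·8·15/3 = 280.

Σ(L_z)² = 280 ℏ²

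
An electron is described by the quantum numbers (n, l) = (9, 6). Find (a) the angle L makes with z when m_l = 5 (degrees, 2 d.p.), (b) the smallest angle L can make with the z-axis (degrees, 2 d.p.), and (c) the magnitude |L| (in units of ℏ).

For m_l = 5: cos θ = 5/√42, θ ≈ 39.51°.
cos θ_min = 6/√42, so θ_min ≈ 22.21°.
|L| = ℏ√(6·7) = √42 ℏ ≈ 6.481ℏ.

θ(m_l=5) ≈ 39.51°; θ_min ≈ 22.21°; |L| = √42 ℏ ≈ 6.481ℏ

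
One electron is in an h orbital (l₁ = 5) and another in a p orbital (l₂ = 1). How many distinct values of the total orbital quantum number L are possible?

3

L runs from |5 − 1| = 4 to 5 + 1 = 6.
Allowed values: L = 4, 5, 6.
That is 3 values.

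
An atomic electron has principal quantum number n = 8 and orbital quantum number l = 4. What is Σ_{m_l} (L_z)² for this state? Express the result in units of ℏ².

Σ(L_z)² = 60 ℏ²

m_l runs from −4 to 4, i.e. {-4, -3, -2, -1, 0, 1, 2, 3, 4}.
Summing m² from −4 to 4: Σ m_l² = 60.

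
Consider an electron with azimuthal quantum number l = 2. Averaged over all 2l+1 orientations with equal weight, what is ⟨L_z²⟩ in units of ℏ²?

⟨L_z²⟩ = 2 ℏ²

m_l runs from −2 to 2, i.e. {-2, -1, 0, 1, 2}.
⟨L_z²⟩ = ℏ²·l(l+1)/3 = 2ℏ².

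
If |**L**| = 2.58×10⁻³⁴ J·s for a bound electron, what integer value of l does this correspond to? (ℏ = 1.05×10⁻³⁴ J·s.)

|L|/ℏ = (2.58×10⁻³⁴)/(1.05×10⁻³⁴) ≈ 2.457.
Set l(l+1) = 6.04; the integer solution is l = 2.

l = 2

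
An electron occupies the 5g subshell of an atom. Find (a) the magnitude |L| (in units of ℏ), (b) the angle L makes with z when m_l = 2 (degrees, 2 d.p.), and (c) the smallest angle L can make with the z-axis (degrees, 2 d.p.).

|L| = 2√5 ℏ ≈ 4.472ℏ; θ(m_l=2) ≈ 63.43°; θ_min ≈ 26.57°

For 5g, l = 4.
|L| = ℏ√(4·5) = 2√5 ℏ ≈ 4.472ℏ.
For m_l = 2: cos θ = 2/√20, θ ≈ 63.43°.
cos θ_min = 4/√20, so θ_min ≈ 26.57°.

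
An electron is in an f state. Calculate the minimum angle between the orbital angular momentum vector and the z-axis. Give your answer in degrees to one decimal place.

θ_min ≈ 30.0°

For an f orbital, l = 3.
|L| = ℏ√(l(l+1)) = 2√3 ℏ.
The smallest angle corresponds to the largest L_z, i.e. m_l = l = 3, giving L_z = 3ℏ.
cos θ_min = 3/√12, so θ_min ≈ 30.0°.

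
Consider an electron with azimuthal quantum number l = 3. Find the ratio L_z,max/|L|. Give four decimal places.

|L| = 2√3 ℏ ≈ 3.4641ℏ, while L_z,max = lℏ = 3ℏ.
L_z,max/|L| = 3/√12 = 0.8660.

L_z,max/|L| = 0.8660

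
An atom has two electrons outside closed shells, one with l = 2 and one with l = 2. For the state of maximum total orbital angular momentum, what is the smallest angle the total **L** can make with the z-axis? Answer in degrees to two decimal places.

L runs from |2 − 2| = 0 to 2 + 2 = 4.
L ∈ {0, 1, 2, 3, 4}.
The maximum is L = 4, with |L_tot| = ℏ√(4·5) = 2√5 ℏ.
The minimum angle with z is arccos(4/√20) ≈ 26.57°.

θ_min ≈ 26.57°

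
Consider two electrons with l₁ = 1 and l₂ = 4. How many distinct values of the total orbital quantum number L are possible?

3

Angular momentum addition gives L = |l₁ − l₂|, …, l₁ + l₂.
Allowed values: L = 3, 4, 5.
That is 3 values.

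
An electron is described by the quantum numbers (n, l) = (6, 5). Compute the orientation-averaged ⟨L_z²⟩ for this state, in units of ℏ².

⟨L_z²⟩ = 10 ℏ²

m_l ∈ {-5, -4, -3, -2, -1, 0, 1, 2, 3, 4, 5}.
Average of L_z² over 11 states: 110/11 ℏ² = 10 ℏ².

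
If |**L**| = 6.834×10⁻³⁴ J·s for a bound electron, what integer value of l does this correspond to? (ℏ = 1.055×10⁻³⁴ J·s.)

Dividing by ℏ: |L|/ℏ ≈ 6.478.
Set l(l+1) = 41.96; the integer solution is l = 6.

l = 6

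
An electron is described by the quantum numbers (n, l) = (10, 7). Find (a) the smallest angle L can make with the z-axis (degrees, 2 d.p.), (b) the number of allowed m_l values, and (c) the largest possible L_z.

θ_min ≈ 20.70°; 15 values; L_z,max = 7ℏ

cos θ_min = 7/√56, so θ_min ≈ 20.70°.
There are 2l+1 = 15 values of m_l.
L_z,max = lℏ = 7ℏ.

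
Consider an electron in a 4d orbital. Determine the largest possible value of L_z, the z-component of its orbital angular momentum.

4d means n = 4, l = 2.
L_z = m_l ℏ with m_l ∈ {−2, …, 2}; the maximum is m_l = 2.

L_z,max = 2ℏ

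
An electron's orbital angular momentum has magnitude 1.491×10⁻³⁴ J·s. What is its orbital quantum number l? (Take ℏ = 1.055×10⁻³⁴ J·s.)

Dividing by ℏ: |L|/ℏ ≈ 1.413.
(|L|/ℏ)² = l(l+1) ≈ 2.00 ⇒ l = 1.

l = 1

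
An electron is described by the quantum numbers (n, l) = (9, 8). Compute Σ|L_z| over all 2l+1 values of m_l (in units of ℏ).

The allowed m_l values are -8, -7, -6, -5, -4, -3, -2, -1, 0, 1, 2, 3, 4, 5, 6, 7, 8.
Σ|m_l| = 2(1+2+…+8) = 72.

Σ|L_z| = 72 ℏ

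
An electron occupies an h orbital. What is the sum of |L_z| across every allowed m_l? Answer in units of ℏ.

Σ|L_z| = 30 ℏ

An h state has l = 5.
m_l ∈ {-5, -4, -3, -2, -1, 0, 1, 2, 3, 4, 5}.
Σ|m_l| = l(l+1) = 30.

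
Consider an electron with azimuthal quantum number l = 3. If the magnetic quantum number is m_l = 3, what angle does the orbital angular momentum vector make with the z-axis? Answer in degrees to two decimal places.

|L| = √(l(l+1)) ℏ = 2√3 ℏ.
L_z = m_l ℏ = 3ℏ.
cos θ = L_z/|L| = 3/√12, so θ ≈ 30.00°.

θ ≈ 30.00°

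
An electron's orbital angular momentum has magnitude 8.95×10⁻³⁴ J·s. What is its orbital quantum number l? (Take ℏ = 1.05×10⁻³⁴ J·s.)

Dividing by ℏ: |L|/ℏ ≈ 8.524.
l(l+1) ≈ 8.524² ≈ 72.66, so l = 8.

l = 8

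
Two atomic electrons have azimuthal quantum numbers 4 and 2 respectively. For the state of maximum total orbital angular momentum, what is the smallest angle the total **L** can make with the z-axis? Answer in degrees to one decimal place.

θ_min ≈ 22.2°

Angular momentum addition gives L = |l₁ − l₂|, …, l₁ + l₂.
L ∈ {2, 3, 4, 5, 6}.
The maximum is L = 6, with |L_tot| = ℏ√(6·7) = √42 ℏ.
The minimum angle with z is arccos(6/√42) ≈ 22.2°.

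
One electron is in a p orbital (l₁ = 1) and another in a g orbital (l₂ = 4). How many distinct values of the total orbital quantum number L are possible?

3

By the triangle rule, |l₁ − l₂| ≤ L ≤ l₁ + l₂.
L ∈ {3, 4, 5}.
That is 3 values.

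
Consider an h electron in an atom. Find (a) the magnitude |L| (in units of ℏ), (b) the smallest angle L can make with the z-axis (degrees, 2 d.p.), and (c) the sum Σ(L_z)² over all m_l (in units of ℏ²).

For an h orbital, l = 5.
|L| = ℏ√(5·6) = √30 ℏ ≈ 5.477ℏ.
cos θ_min = 5/√30, so θ_min ≈ 24.09°.
Σ m_l² = 110, so Σ(L_z)² = 110 ℏ².

|L| = √30 ℏ ≈ 5.477ℏ; θ_min ≈ 24.09°; Σ(L_z)² = 110 ℏ²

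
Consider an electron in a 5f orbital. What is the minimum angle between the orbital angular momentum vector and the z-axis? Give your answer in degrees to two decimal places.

θ_min ≈ 30.00°

The 5f subshell has l = 3.
|L| = √(l(l+1)) ℏ = 2√3 ℏ.
The smallest angle corresponds to the largest L_z, i.e. m_l = l = 3, giving L_z = 3ℏ.
cos θ_min = 3/√12, so θ_min ≈ 30.00°.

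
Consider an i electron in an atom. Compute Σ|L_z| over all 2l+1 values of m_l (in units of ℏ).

An i state has l = 6.
m_l runs from −6 to 6, i.e. {-6, -5, -4, -3, -2, -1, 0, 1, 2, 3, 4, 5, 6}.
Σ|m_l| = 2·6(6+1)/2 = 42.

Σ|L_z| = 42 ℏ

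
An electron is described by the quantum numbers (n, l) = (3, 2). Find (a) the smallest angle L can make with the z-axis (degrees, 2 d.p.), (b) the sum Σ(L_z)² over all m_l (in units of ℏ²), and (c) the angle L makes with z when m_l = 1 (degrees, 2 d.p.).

cos θ_min = 2/√6, so θ_min ≈ 35.26°.
Σ m_l² = 10, so Σ(L_z)² = 10 ℏ².
For m_l = 1: cos θ = 1/√6, θ ≈ 65.91°.

θ_min ≈ 35.26°; Σ(L_z)² = 10 ℏ²; θ(m_l=1) ≈ 65.91°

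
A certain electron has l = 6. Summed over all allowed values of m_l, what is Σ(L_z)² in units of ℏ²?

The allowed m_l values are -6, -5, -4, -3, -2, -1, 0, 1, 2, 3, 4, 5, 6.
Summing m² from −6 to 6: Σ m_l² = 182.

Σ(L_z)² = 182 ℏ²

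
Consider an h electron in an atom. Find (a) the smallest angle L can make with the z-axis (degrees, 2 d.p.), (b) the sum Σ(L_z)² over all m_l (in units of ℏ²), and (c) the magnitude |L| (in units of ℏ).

The letter h corresponds to l = 5.
cos θ_min = 5/√30, so θ_min ≈ 24.09°.
Σ m_l² = 110, so Σ(L_z)² = 110 ℏ².
|L| = ℏ√(5·6) = √30 ℏ ≈ 5.477ℏ.

θ_min ≈ 24.09°; Σ(L_z)² = 110 ℏ²; |L| = √30 ℏ ≈ 5.477ℏ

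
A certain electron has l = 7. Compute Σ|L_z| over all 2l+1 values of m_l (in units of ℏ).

Σ|L_z| = 56 ℏ

m_l ∈ {-7, -6, -5, -4, -3, -2, -1, 0, 1, 2, 3, 4, 5, 6, 7}.
Σ|m_l| = 2(1+2+…+7) = 56.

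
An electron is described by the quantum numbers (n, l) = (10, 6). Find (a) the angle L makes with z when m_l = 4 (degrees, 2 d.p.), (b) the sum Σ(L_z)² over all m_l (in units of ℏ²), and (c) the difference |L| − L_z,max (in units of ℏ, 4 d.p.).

For m_l = 4: cos θ = 4/√42, θ ≈ 51.89°.
Σ m_l² = 182, so Σ(L_z)² = 182 ℏ².
|L| − L_z,max = (√42 − 6)ℏ ≈ 0.4807ℏ.

θ(m_l=4) ≈ 51.89°; Σ(L_z)² = 182 ℏ²; |L|−L_z,max ≈ 0.4807ℏ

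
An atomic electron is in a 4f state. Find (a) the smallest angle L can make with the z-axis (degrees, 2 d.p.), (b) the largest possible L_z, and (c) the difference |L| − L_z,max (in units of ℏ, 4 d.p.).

θ_min ≈ 30.00°; L_z,max = 3ℏ; |L|−L_z,max ≈ 0.4641ℏ

The 4f subshell has l = 3.
cos θ_min = 3/√12, so θ_min ≈ 30.00°.
L_z,max = lℏ = 3ℏ.
|L| − L_z,max = (2√3 − 3)ℏ ≈ 0.4641ℏ.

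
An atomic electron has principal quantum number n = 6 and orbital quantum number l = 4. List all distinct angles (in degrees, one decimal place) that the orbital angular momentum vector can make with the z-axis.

|L| = ℏ√(l(l+1)) = 2√5 ℏ.
cos θ = m_l/√20 for each m_l ∈ {-4, -3, -2, -1, 0, 1, 2, 3, 4}.

θ ∈ {26.6°, 47.9°, 63.4°, 77.1°, 90.0°, 102.9°, 116.6°, 132.1°, 153.4°}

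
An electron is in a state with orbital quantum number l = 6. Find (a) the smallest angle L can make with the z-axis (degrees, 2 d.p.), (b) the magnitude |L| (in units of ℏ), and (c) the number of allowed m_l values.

cos θ_min = 6/√42, so θ_min ≈ 22.21°.
|L| = ℏ√(6·7) = √42 ℏ ≈ 6.481ℏ.
There are 2l+1 = 13 values of m_l.

θ_min ≈ 22.21°; |L| = √42 ℏ ≈ 6.481ℏ; 13 values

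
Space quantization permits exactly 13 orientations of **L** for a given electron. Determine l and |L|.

13 = 2l + 1, so l = (13−1)/2 = 6.
|L| = ℏ√(l(l+1)) = ℏ√(6·7) = √42 ℏ.

l = 6, |L| = √42 ℏ ≈ 6.481ℏ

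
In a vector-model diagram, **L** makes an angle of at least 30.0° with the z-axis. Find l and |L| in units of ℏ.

l = 3, |L| = 2√3 ℏ ≈ 3.464ℏ

cos θ_min = l/√(l(l+1)) = √(l/(l+1)), so l/(l+1) = cos²(30.0°) = 0.7500.
Thus l = 0.7500/(1 − 0.7500) ≈ 3.
Then |L| = ℏ√(3·4) = 2√3 ℏ.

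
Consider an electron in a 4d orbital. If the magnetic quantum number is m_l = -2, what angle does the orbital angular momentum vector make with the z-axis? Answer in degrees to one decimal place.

θ ≈ 144.7°

4d means n = 4, l = 2.
|L| = ℏ√(l(l+1)) = √6 ℏ.
L_z = m_l ℏ = −2ℏ.
cos θ = L_z/|L| = -2/√6, so θ ≈ 144.7°.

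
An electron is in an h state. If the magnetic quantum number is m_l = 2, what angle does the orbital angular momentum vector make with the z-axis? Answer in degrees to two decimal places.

An h state has l = 5.
|L| = √(l(l+1)) ℏ = √30 ℏ.
L_z = m_l ℏ = 2ℏ.
cos θ = L_z/|L| = 2/√30, so θ ≈ 68.58°.

θ ≈ 68.58°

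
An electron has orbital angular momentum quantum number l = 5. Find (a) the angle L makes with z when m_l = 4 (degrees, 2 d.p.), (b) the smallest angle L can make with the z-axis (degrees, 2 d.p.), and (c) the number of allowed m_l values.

For m_l = 4: cos θ = 4/√30, θ ≈ 43.09°.
cos θ_min = 5/√30, so θ_min ≈ 24.09°.
There are 2l+1 = 11 values of m_l.

θ(m_l=4) ≈ 43.09°; θ_min ≈ 24.09°; 11 values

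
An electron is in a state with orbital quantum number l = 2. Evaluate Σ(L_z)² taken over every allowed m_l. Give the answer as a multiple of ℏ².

Σ(L_z)² = 10 ℏ²

m_l ∈ {-2, -1, 0, 1, 2}.
Summing m² from −2 to 2: Σ m_l² = 10.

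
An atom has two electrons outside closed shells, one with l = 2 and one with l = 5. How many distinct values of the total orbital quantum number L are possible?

5

By the triangle rule, |l₁ − l₂| ≤ L ≤ l₁ + l₂.
So L can be 3, 4, 5, 6, 7.
That is 5 values.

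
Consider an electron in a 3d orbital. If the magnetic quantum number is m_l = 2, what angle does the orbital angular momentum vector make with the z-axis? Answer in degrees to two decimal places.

For 3d, l = 2.
|L| = √(l(l+1)) ℏ = √6 ℏ.
L_z = m_l ℏ = 2ℏ.
cos θ = L_z/|L| = 2/√6, so θ ≈ 35.26°.

θ ≈ 35.26°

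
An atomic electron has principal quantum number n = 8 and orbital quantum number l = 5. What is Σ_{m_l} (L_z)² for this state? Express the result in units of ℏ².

Σ(L_z)² = 110 ℏ²

m_l runs from −5 to 5, i.e. {-5, -4, -3, -2, -1, 0, 1, 2, 3, 4, 5}.
Σ m_l² = l(l+1)(2l+1)/3 = 5·6·11/3 = 110.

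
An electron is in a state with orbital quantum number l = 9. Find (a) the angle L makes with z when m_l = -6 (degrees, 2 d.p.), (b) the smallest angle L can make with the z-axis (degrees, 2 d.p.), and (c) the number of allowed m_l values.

For m_l = -6: cos θ = -6/√90, θ ≈ 129.23°.
cos θ_min = 9/√90, so θ_min ≈ 18.43°.
There are 2l+1 = 19 values of m_l.

θ(m_l=-6) ≈ 129.23°; θ_min ≈ 18.43°; 19 values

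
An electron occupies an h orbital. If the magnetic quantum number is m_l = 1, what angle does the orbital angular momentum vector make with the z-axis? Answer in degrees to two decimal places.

For an h orbital, l = 5.
|L| = √(l(l+1)) ℏ = √30 ℏ.
L_z = m_l ℏ = 1ℏ.
cos θ = L_z/|L| = 1/√30, so θ ≈ 79.48°.

θ ≈ 79.48°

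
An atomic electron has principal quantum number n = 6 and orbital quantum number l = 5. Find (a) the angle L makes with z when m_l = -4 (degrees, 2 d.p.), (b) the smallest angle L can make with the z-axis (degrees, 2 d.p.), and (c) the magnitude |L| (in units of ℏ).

For m_l = -4: cos θ = -4/√30, θ ≈ 136.91°.
cos θ_min = 5/√30, so θ_min ≈ 24.09°.
|L| = ℏ√(5·6) = √30 ℏ ≈ 5.477ℏ.

θ(m_l=-4) ≈ 136.91°; θ_min ≈ 24.09°; |L| = √30 ℏ ≈ 5.477ℏ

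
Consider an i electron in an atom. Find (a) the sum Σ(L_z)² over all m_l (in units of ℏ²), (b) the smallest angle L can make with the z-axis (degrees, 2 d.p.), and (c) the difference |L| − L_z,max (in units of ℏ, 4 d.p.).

Σ(L_z)² = 182 ℏ²; θ_min ≈ 22.21°; |L|−L_z,max ≈ 0.4807ℏ

For an i orbital, l = 6.
Σ m_l² = 182, so Σ(L_z)² = 182 ℏ².
cos θ_min = 6/√42, so θ_min ≈ 22.21°.
|L| − L_z,max = (√42 − 6)ℏ ≈ 0.4807ℏ.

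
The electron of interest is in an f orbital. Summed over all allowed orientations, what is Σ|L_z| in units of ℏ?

Σ|L_z| = 12 ℏ

An f state has l = 3.
m_l runs from −3 to 3, i.e. {-3, -2, -1, 0, 1, 2, 3}.
Σ|m_l| = 2(1+2+…+3) = 12.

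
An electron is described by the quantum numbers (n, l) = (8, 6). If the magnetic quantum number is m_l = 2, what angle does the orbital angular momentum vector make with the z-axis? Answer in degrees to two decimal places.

|L| = √(l(l+1)) ℏ = √42 ℏ.
L_z = m_l ℏ = 2ℏ.
cos θ = L_z/|L| = 2/√42, so θ ≈ 72.02°.

θ ≈ 72.02°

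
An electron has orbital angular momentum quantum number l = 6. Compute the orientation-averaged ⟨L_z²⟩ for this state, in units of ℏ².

⟨L_z²⟩ = 14 ℏ²

The allowed m_l values are -6, -5, -4, -3, -2, -1, 0, 1, 2, 3, 4, 5, 6.
⟨L_z²⟩ = ℏ²·l(l+1)/3 = 14ℏ².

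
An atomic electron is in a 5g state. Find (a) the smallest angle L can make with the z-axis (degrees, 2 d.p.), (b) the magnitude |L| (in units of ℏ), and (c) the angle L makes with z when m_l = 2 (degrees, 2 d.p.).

The 5g subshell has l = 4.
cos θ_min = 4/√20, so θ_min ≈ 26.57°.
|L| = ℏ√(4·5) = 2√5 ℏ ≈ 4.472ℏ.
For m_l = 2: cos θ = 2/√20, θ ≈ 63.43°.

θ_min ≈ 26.57°; |L| = 2√5 ℏ ≈ 4.472ℏ; θ(m_l=2) ≈ 63.43°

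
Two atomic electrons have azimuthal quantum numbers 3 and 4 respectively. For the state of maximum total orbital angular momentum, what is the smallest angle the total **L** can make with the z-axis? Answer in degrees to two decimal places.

θ_min ≈ 20.70°

Angular momentum addition gives L = |l₁ − l₂|, …, l₁ + l₂.
Allowed values: L = 1, 2, 3, 4, 5, 6, 7.
The maximum is L = 7, with |L_tot| = ℏ√(7·8) = 2√14 ℏ.
The minimum angle with z is arccos(7/√56) ≈ 20.70°.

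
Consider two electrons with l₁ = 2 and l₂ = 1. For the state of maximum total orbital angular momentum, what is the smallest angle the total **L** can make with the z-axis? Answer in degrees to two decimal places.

θ_min ≈ 30.00°

Angular momentum addition gives L = |l₁ − l₂|, …, l₁ + l₂.
L ∈ {1, 2, 3}.
The maximum is L = 3, with |L_tot| = ℏ√(3·4) = 2√3 ℏ.
The minimum angle with z is arccos(3/√12) ≈ 30.00°.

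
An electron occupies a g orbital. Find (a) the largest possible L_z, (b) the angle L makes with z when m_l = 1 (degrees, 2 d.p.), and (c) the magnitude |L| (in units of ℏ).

A g state has l = 4.
L_z,max = lℏ = 4ℏ.
For m_l = 1: cos θ = 1/√20, θ ≈ 77.08°.
|L| = ℏ√(4·5) = 2√5 ℏ ≈ 4.472ℏ.

L_z,max = 4ℏ; θ(m_l=1) ≈ 77.08°; |L| = 2√5 ℏ ≈ 4.472ℏ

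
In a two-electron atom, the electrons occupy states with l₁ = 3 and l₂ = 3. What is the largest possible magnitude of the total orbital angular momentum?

|L_tot|_max = √42 ℏ ≈ 6.481ℏ

Angular momentum addition gives L = |l₁ − l₂|, …, l₁ + l₂.
Allowed values: L = 0, 1, 2, 3, 4, 5, 6.
The largest magnitude corresponds to L = 6: |L_tot| = ℏ√(6·7) = √42 ℏ.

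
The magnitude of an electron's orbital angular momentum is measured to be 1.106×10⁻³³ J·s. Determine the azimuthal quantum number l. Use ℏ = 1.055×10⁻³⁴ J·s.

Dividing by ℏ: |L|/ℏ ≈ 10.483.
Set l(l+1) = 109.90; the integer solution is l = 10.

l = 10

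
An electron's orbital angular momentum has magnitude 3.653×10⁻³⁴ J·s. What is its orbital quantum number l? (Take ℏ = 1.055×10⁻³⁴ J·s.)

l = 3

In units of ℏ, |L| ≈ 3.463.
Set l(l+1) = 11.99; the integer solution is l = 3.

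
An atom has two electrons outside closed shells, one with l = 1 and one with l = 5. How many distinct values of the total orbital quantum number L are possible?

3

Angular momentum addition gives L = |l₁ − l₂|, …, l₁ + l₂.
Allowed values: L = 4, 5, 6.
That is 3 values.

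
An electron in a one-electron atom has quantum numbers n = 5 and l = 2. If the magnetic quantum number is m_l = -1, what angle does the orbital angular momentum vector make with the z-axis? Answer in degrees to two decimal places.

θ ≈ 114.09°

|L| = √(l(l+1)) ℏ = √6 ℏ.
L_z = m_l ℏ = −1ℏ.
cos θ = L_z/|L| = -1/√6, so θ ≈ 114.09°.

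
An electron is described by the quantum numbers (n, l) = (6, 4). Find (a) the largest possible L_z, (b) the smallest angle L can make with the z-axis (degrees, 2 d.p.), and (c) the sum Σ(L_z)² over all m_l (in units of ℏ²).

L_z,max = 4ℏ; θ_min ≈ 26.57°; Σ(L_z)² = 60 ℏ²

L_z,max = lℏ = 4ℏ.
cos θ_min = 4/√20, so θ_min ≈ 26.57°.
Σ m_l² = 60, so Σ(L_z)² = 60 ℏ².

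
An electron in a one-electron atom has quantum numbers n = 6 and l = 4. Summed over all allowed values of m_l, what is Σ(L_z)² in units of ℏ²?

The allowed m_l values are -4, -3, -2, -1, 0, 1, 2, 3, 4.
Summing m² from −4 to 4: Σ m_l² = 60.

Σ(L_z)² = 60 ℏ²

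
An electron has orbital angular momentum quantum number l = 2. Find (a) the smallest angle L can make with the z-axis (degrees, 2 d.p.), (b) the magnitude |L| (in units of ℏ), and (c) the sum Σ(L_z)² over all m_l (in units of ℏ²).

θ_min ≈ 35.26°; |L| = √6 ℏ ≈ 2.449ℏ; Σ(L_z)² = 10 ℏ²

cos θ_min = 2/√6, so θ_min ≈ 35.26°.
|L| = ℏ√(2·3) = √6 ℏ ≈ 2.449ℏ.
Σ m_l² = 10, so Σ(L_z)² = 10 ℏ².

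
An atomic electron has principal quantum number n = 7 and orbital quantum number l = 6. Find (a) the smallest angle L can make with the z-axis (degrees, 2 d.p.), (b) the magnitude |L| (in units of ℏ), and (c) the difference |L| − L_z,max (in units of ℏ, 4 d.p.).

θ_min ≈ 22.21°; |L| = √42 ℏ ≈ 6.481ℏ; |L|−L_z,max ≈ 0.4807ℏ

cos θ_min = 6/√42, so θ_min ≈ 22.21°.
|L| = ℏ√(6·7) = √42 ℏ ≈ 6.481ℏ.
|L| − L_z,max = (√42 − 6)ℏ ≈ 0.4807ℏ.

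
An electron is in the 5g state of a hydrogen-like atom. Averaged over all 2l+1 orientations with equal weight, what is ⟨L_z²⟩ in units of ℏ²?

For 5g, l = 4.
The allowed m_l values are -4, -3, -2, -1, 0, 1, 2, 3, 4.
Average of L_z² over 9 states: 60/9 ℏ² = 6.667 ℏ².

⟨L_z²⟩ = 6.667 ℏ²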